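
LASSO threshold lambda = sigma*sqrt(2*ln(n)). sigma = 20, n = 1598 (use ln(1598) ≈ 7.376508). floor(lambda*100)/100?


ln(1598) ≈ 7.376508.
2*ln(n) ≈ 14.753016.
sqrt(2*ln(n)) ≈ sqrt(14.753016) ≈ 3.840966.
lambda ≈ 20*3.840966 = 76.81932.
floor(lambda*100)/100 = 76.81.

76.81


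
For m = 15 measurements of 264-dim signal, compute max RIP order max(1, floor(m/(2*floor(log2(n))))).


floor(log2(264)) = 8.
2*8 = 16.
m/(2*floor(log2(n))) = 15/16 ≈ 0.9375.
floor = 0.
k = max(1, 0) = 1.

1


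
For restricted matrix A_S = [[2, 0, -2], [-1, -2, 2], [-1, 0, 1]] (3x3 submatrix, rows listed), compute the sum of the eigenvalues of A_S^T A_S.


Sum of eigenvalues of A_S^T A_S = trace(A_S^T A_S) = sum of squared column norms of A_S.
A_S^T A_S diagonal: [6, 4, 9].
trace = 6 + 4 + 9 = 19.

19


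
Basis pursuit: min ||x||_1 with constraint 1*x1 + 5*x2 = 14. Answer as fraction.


Axis intercepts:
  x1 = 14, x2 = 0: L1 = 14
  x1 = 0, x2 = 14/5: L1 = 14/5
x* = (0, 14/5)
||x*||_1 = 14/5.

14/5


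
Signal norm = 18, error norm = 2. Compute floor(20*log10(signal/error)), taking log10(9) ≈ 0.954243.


||x||/||e|| = 18/2 = 9.
log10(9) ≈ 0.954243.
20*log10(||x||/||e||) ≈ 20*0.954243 = 19.08486.
floor(19.08486) = 19.

19


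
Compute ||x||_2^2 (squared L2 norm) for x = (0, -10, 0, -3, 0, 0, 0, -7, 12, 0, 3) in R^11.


Non-zero entries: [(1, -10), (3, -3), (7, -7), (8, 12), (10, 3)]
Squares: [100, 9, 49, 144, 9]
||x||_2^2 = sum = 311.

311


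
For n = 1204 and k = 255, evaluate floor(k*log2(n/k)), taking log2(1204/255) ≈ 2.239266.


log2(n/k) = log2(1204/255) ≈ 2.239266.
k*log2(n/k) ≈ 255*2.239266 = 571.01283.
floor(571.01283) = 571.

571


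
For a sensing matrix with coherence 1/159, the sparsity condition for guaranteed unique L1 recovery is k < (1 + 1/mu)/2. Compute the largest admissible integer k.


1/mu = 159.
1 + 1/mu = 160.
(1 + 1/mu)/2 = 80 is an integer and the inequality is strict, so k_max = 80 - 1 = 79.

79


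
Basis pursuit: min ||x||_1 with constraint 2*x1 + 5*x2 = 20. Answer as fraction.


Axis intercepts:
  x1 = 10, x2 = 0: L1 = 10
  x1 = 0, x2 = 4: L1 = 4
x* = (0, 4)
||x*||_1 = 4.

4


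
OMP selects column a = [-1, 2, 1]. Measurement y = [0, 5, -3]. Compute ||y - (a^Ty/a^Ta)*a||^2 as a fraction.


a^T a = 6.
a^T y = 7.
coeff = 7/6 = 7/6.
||r||^2 = 155/6.

155/6


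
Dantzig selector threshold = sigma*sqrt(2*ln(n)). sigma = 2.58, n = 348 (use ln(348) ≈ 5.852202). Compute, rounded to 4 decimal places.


ln(348) ≈ 5.852202.
2*ln(n) ≈ 11.704404.
sqrt(2*ln(n)) ≈ sqrt(11.704404) ≈ 3.42117.
threshold ≈ 2.58*3.42117 = 8.8266186 ≈ 8.8266.

8.8266


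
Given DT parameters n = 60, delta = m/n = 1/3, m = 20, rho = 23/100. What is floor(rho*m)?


m = 1/3*60 = 20.
rho = 23/100.
rho*m = 23/100*20 = 4.6.
k = floor(4.6) = 4.

4


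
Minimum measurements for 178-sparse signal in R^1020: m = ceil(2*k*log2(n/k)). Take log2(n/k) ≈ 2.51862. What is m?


log2(n/k) = log2(1020/178) ≈ 2.51862.
2*k*log2(n/k) ≈ 2*178*2.51862 = 896.62872.
m = ceil(896.62872) = 897.

897


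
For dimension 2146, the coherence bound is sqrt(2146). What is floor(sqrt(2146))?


46^2 = 2116 <= 2146 < 2209 = 47^2, so 46 <= sqrt(2146) < 47.
floor(sqrt(2146)) = 46.

46


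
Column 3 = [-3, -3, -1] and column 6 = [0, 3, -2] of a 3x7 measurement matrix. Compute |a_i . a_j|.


Inner product: -3*0 + -3*3 + -1*-2
Products: [0, -9, 2]
Sum = -7.
|dot| = 7.

7


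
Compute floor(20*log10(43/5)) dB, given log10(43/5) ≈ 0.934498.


||x||/||e|| = 43/5.
log10(43/5) ≈ 0.934498.
20*log10(||x||/||e||) ≈ 20*0.934498 = 18.68996.
floor(18.68996) = 18.

18


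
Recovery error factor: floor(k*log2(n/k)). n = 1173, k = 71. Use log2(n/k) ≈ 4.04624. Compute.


log2(n/k) = log2(1173/71) ≈ 4.04624.
k*log2(n/k) ≈ 71*4.04624 = 287.28304.
floor(287.28304) = 287.

287


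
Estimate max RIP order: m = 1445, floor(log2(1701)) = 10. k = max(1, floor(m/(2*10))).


floor(log2(1701)) = 10.
2*10 = 20.
m/(2*floor(log2(n))) = 1445/20 ≈ 72.25.
floor = 72.
k = max(1, 72) = 72.

72


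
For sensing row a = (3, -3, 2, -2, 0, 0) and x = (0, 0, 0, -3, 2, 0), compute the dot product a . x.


Non-zero terms: ['-2*-3', '0*2']
Products: [6, 0]
y = sum = 6.

6


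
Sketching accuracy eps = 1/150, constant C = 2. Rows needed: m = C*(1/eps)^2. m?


1/eps = 150.
(1/eps)^2 = 22500.
m = 2*22500 = 45000.

45000


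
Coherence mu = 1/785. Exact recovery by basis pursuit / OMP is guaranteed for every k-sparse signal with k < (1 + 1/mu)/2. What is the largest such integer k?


1/mu = 785.
1 + 1/mu = 786.
(1 + 1/mu)/2 = 393 is an integer and the inequality is strict, so k_max = 393 - 1 = 392.

392


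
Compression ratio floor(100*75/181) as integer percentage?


100*m/n = 100*75/181 ≈ 41.4365.
floor = 41.

41


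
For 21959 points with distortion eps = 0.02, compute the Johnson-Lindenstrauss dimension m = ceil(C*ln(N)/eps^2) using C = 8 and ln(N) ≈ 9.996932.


ln(21959) ≈ 9.996932.
eps^2 = 0.02^2 = 0.0004.
C*ln(N)/eps^2 ≈ 8*9.996932/0.0004 ≈ 199938.64.
m = ceil(199938.64) = 199939.

199939


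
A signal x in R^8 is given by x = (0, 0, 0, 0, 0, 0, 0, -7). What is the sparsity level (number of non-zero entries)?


Non-zero positions: [7].
Sparsity = 1.

1


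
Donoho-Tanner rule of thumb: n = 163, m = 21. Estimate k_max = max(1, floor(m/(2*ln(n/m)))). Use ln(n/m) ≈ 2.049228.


n/m = 163/21.
ln(n/m) ≈ 2.049228.
2*ln(n/m) ≈ 4.098456.
m/(2*ln(n/m)) ≈ 21/4.098456 ≈ 5.1239.
floor = 5.
k_max = max(1, 5) = 5.

5


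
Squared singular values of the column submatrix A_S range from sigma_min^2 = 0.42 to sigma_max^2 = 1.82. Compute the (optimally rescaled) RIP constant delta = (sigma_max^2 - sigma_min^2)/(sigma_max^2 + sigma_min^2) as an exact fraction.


lambda_max - lambda_min = 1.82 - 0.42 = 1.40.
lambda_max + lambda_min = 1.82 + 0.42 = 2.24.
delta = 1.40/2.24 = 140/224 = 5/8.

5/8


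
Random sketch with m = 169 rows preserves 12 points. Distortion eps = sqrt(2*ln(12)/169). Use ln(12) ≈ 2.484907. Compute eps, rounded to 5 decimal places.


ln(12) ≈ 2.484907.
2*ln(N)/m ≈ 2*2.484907/169 ≈ 0.02940718.
eps = sqrt(0.02940718) ≈ 0.1714852 ≈ 0.17149.

0.17149


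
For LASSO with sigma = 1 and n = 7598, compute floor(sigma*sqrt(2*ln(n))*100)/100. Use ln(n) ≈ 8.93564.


ln(7598) ≈ 8.93564.
2*ln(n) ≈ 17.87128.
sqrt(2*ln(n)) ≈ sqrt(17.87128) ≈ 4.227444.
lambda ≈ 1*4.227444 = 4.227444.
floor(lambda*100)/100 = 4.22.

4.22


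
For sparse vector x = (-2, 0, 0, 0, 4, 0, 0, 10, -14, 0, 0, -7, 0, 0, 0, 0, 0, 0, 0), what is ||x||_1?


Non-zero entries: [(0, -2), (4, 4), (7, 10), (8, -14), (11, -7)]
Absolute values: [2, 4, 10, 14, 7]
||x||_1 = sum = 37.

37


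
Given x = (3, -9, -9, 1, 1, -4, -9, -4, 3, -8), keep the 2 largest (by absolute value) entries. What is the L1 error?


Sorted |x_i| descending: [9, 9, 9, 8, 4, 4, 3, 3, 1, 1]
Keep top 2: [9, 9]
Tail entries: [9, 8, 4, 4, 3, 3, 1, 1]
L1 error = sum of tail = 33.

33


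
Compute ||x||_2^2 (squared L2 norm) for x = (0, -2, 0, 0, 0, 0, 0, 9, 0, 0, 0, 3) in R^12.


Non-zero entries: [(1, -2), (7, 9), (11, 3)]
Squares: [4, 81, 9]
||x||_2^2 = sum = 94.

94


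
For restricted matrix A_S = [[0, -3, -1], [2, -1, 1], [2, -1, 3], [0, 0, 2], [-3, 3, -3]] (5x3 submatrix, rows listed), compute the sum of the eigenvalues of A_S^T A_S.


Sum of eigenvalues of A_S^T A_S = trace(A_S^T A_S) = sum of squared column norms of A_S.
A_S^T A_S diagonal: [17, 20, 24].
trace = 17 + 20 + 24 = 61.

61


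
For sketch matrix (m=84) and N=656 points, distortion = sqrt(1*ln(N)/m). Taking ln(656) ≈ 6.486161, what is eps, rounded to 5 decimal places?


ln(656) ≈ 6.486161.
1*ln(N)/m ≈ 1*6.486161/84 ≈ 0.0772162.
eps = sqrt(0.0772162) ≈ 0.277878 ≈ 0.27788.

0.27788


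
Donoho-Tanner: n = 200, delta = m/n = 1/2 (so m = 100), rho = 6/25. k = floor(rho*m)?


m = 1/2*200 = 100.
rho = 6/25.
rho*m = 6/25*100 = 24.
k = floor(24) = 24.

24


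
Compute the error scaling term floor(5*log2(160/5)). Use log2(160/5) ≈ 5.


log2(n/k) = log2(160/5) ≈ 5.
k*log2(n/k) ≈ 5*5 = 25.
floor(25) = 25.

25


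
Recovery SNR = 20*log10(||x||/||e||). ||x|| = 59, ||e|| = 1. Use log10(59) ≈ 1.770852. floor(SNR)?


||x||/||e|| = 59/1 = 59.
log10(59) ≈ 1.770852.
20*log10(||x||/||e||) ≈ 20*1.770852 = 35.41704.
floor(35.41704) = 35.

35


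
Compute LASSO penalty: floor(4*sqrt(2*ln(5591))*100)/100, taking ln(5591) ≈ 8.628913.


ln(5591) ≈ 8.628913.
2*ln(n) ≈ 17.257826.
sqrt(2*ln(n)) ≈ sqrt(17.257826) ≈ 4.154254.
lambda ≈ 4*4.154254 = 16.617016.
floor(lambda*100)/100 = 16.61.

16.61


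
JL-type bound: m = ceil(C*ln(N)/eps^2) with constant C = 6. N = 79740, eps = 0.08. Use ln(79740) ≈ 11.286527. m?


ln(79740) ≈ 11.286527.
eps^2 = 0.08^2 = 0.0064.
C*ln(N)/eps^2 ≈ 6*11.286527/0.0064 ≈ 10581.1191.
m = ceil(10581.1191) = 10582.

10582


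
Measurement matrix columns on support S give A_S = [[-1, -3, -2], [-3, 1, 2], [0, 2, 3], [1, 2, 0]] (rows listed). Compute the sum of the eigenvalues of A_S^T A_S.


Sum of eigenvalues of A_S^T A_S = trace(A_S^T A_S) = sum of squared column norms of A_S.
A_S^T A_S diagonal: [11, 18, 17].
trace = 11 + 18 + 17 = 46.

46


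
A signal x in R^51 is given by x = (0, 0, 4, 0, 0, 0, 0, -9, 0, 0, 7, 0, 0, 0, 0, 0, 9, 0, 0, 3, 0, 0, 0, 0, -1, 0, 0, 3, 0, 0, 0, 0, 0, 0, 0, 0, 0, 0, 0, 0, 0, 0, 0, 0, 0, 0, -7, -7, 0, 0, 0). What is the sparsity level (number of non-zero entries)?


Non-zero positions: [2, 7, 10, 16, 19, 24, 27, 46, 47].
Sparsity = 9.

9


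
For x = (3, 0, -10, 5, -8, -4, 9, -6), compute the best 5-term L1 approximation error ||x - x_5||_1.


Sorted |x_i| descending: [10, 9, 8, 6, 5, 4, 3, 0]
Keep top 5: [10, 9, 8, 6, 5]
Tail entries: [4, 3, 0]
L1 error = sum of tail = 7.

7


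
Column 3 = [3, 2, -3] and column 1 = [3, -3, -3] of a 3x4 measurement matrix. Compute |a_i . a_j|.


Inner product: 3*3 + 2*-3 + -3*-3
Products: [9, -6, 9]
Sum = 12.
|dot| = 12.

12


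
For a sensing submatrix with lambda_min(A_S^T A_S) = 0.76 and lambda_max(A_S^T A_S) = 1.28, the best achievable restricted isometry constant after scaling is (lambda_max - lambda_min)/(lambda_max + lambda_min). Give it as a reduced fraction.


lambda_max - lambda_min = 1.28 - 0.76 = 0.52.
lambda_max + lambda_min = 1.28 + 0.76 = 2.04.
delta = 0.52/2.04 = 52/204 = 13/51.

13/51


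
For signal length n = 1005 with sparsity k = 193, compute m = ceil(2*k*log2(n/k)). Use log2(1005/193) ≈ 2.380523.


log2(n/k) = log2(1005/193) ≈ 2.380523.
2*k*log2(n/k) ≈ 2*193*2.380523 = 918.881878.
m = ceil(918.881878) = 919.

919


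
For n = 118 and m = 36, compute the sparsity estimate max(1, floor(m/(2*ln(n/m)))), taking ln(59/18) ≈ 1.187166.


n/m = 118/36 = 59/18.
ln(n/m) ≈ 1.187166.
2*ln(n/m) ≈ 2.374332.
m/(2*ln(n/m)) ≈ 36/2.374332 ≈ 15.1622.
floor = 15.
k_max = max(1, 15) = 15.

15


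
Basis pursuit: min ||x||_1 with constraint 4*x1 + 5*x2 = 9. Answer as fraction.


Axis intercepts:
  x1 = 9/4, x2 = 0: L1 = 9/4
  x1 = 0, x2 = 9/5: L1 = 9/5
x* = (0, 9/5)
||x*||_1 = 9/5.

9/5


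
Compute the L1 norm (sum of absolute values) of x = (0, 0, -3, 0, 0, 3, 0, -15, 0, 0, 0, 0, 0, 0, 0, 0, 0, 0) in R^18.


Non-zero entries: [(2, -3), (5, 3), (7, -15)]
Absolute values: [3, 3, 15]
||x||_1 = sum = 21.

21


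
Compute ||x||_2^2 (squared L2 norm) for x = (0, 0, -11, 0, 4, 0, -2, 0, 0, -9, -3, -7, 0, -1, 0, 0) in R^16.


Non-zero entries: [(2, -11), (4, 4), (6, -2), (9, -9), (10, -3), (11, -7), (13, -1)]
Squares: [121, 16, 4, 81, 9, 49, 1]
||x||_2^2 = sum = 281.

281


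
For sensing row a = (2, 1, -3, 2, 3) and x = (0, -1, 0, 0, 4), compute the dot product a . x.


Non-zero terms: ['1*-1', '3*4']
Products: [-1, 12]
y = sum = 11.

11


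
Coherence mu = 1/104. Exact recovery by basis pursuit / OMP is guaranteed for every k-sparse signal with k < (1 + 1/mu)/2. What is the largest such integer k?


1/mu = 104.
1 + 1/mu = 105.
(1 + 1/mu)/2 = 52.5 is not an integer, so k_max = floor(52.5) = 52.

52


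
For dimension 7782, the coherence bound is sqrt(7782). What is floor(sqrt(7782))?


88^2 = 7744 <= 7782 < 7921 = 89^2, so 88 <= sqrt(7782) < 89.
floor(sqrt(7782)) = 88.

88


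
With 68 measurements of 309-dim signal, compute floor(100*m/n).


100*m/n = 100*68/309 ≈ 22.0065.
floor = 22.

22


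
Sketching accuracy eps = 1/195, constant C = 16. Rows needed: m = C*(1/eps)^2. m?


1/eps = 195.
(1/eps)^2 = 38025.
m = 16*38025 = 608400.

608400


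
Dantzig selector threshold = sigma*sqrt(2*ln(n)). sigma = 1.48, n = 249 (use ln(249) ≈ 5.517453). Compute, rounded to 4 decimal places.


ln(249) ≈ 5.517453.
2*ln(n) ≈ 11.034906.
sqrt(2*ln(n)) ≈ sqrt(11.034906) ≈ 3.321883.
threshold ≈ 1.48*3.321883 = 4.91638684 ≈ 4.9164.

4.9164


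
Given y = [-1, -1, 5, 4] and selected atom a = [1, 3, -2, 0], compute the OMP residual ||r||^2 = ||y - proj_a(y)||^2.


a^T a = 14.
a^T y = -14.
coeff = -14/14 = -1.
||r||^2 = 29.

29


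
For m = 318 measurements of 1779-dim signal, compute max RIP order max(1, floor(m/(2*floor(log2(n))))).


floor(log2(1779)) = 10.
2*10 = 20.
m/(2*floor(log2(n))) = 318/20 ≈ 15.9.
floor = 15.
k = max(1, 15) = 15.

15


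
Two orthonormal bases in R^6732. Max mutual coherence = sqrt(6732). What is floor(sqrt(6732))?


82^2 = 6724 <= 6732 < 6889 = 83^2, so 82 <= sqrt(6732) < 83.
floor(sqrt(6732)) = 82.

82


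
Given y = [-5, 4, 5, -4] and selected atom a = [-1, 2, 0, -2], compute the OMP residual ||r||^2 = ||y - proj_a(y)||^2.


a^T a = 9.
a^T y = 21.
coeff = 21/9 = 7/3.
||r||^2 = 33.

33


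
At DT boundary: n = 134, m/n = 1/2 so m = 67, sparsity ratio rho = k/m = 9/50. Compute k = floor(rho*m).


m = 1/2*134 = 67.
rho = 9/50.
rho*m = 9/50*67 = 12.06.
k = floor(12.06) = 12.

12


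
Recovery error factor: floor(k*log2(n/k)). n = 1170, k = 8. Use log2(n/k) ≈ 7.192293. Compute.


log2(n/k) = log2(1170/8) ≈ 7.192293.
k*log2(n/k) ≈ 8*7.192293 = 57.538344.
floor(57.538344) = 57.

57


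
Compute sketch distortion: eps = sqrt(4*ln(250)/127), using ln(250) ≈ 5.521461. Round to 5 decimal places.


ln(250) ≈ 5.521461.
4*ln(N)/m ≈ 4*5.521461/127 ≈ 0.17390428.
eps = sqrt(0.17390428) ≈ 0.4170183 ≈ 0.41702.

0.41702


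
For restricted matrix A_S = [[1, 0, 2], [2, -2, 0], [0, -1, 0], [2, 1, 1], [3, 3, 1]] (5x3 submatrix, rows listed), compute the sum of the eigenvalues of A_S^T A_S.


Sum of eigenvalues of A_S^T A_S = trace(A_S^T A_S) = sum of squared column norms of A_S.
A_S^T A_S diagonal: [18, 15, 6].
trace = 18 + 15 + 6 = 39.

39


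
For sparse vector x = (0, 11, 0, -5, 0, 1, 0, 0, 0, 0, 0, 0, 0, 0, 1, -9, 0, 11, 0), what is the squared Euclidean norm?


Non-zero entries: [(1, 11), (3, -5), (5, 1), (14, 1), (15, -9), (17, 11)]
Squares: [121, 25, 1, 1, 81, 121]
||x||_2^2 = sum = 350.

350


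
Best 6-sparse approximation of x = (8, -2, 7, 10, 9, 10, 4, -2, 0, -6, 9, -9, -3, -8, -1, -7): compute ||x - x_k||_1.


Sorted |x_i| descending: [10, 10, 9, 9, 9, 8, 8, 7, 7, 6, 4, 3, 2, 2, 1, 0]
Keep top 6: [10, 10, 9, 9, 9, 8]
Tail entries: [8, 7, 7, 6, 4, 3, 2, 2, 1, 0]
L1 error = sum of tail = 40.

40


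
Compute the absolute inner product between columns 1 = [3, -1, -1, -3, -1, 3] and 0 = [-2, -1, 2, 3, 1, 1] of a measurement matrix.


Inner product: 3*-2 + -1*-1 + -1*2 + -3*3 + -1*1 + 3*1
Products: [-6, 1, -2, -9, -1, 3]
Sum = -14.
|dot| = 14.

14


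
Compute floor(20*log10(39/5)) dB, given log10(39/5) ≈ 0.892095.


||x||/||e|| = 39/5.
log10(39/5) ≈ 0.892095.
20*log10(||x||/||e||) ≈ 20*0.892095 = 17.8419.
floor(17.8419) = 17.

17


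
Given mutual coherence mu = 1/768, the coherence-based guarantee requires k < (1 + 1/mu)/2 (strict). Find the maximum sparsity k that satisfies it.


1/mu = 768.
1 + 1/mu = 769.
(1 + 1/mu)/2 = 384.5 is not an integer, so k_max = floor(384.5) = 384.

384


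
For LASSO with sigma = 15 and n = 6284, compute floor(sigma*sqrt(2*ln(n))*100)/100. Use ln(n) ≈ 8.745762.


ln(6284) ≈ 8.745762.
2*ln(n) ≈ 17.491524.
sqrt(2*ln(n)) ≈ sqrt(17.491524) ≈ 4.182287.
lambda ≈ 15*4.182287 = 62.734305.
floor(lambda*100)/100 = 62.73.

62.73


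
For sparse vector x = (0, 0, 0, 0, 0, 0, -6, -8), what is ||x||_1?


Non-zero entries: [(6, -6), (7, -8)]
Absolute values: [6, 8]
||x||_1 = sum = 14.

14


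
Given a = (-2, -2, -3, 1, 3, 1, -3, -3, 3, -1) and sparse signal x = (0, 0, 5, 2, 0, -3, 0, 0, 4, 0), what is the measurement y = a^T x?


Non-zero terms: ['-3*5', '1*2', '1*-3', '3*4']
Products: [-15, 2, -3, 12]
y = sum = -4.

-4


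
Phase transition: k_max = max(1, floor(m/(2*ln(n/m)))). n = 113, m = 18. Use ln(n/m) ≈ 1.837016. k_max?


n/m = 113/18.
ln(n/m) ≈ 1.837016.
2*ln(n/m) ≈ 3.674032.
m/(2*ln(n/m)) ≈ 18/3.674032 ≈ 4.8992.
floor = 4.
k_max = max(1, 4) = 4.

4


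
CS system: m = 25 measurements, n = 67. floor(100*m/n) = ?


100*m/n = 100*25/67 ≈ 37.3134.
floor = 37.

37


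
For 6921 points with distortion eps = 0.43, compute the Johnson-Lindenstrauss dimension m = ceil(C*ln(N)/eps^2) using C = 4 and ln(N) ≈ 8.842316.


ln(6921) ≈ 8.842316.
eps^2 = 0.43^2 = 0.1849.
C*ln(N)/eps^2 ≈ 4*8.842316/0.1849 ≈ 191.2886.
m = ceil(191.2886) = 192.

192


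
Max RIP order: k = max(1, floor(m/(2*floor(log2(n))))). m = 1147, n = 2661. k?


floor(log2(2661)) = 11.
2*11 = 22.
m/(2*floor(log2(n))) = 1147/22 ≈ 52.1364.
floor = 52.
k = max(1, 52) = 52.

52


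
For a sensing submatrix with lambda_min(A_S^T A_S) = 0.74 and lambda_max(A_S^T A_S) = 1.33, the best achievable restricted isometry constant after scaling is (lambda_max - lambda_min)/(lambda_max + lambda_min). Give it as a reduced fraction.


lambda_max - lambda_min = 1.33 - 0.74 = 0.59.
lambda_max + lambda_min = 1.33 + 0.74 = 2.07.
delta = 0.59/2.07 = 59/207.

59/207


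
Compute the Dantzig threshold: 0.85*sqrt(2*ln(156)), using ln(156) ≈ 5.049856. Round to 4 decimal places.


ln(156) ≈ 5.049856.
2*ln(n) ≈ 10.099712.
sqrt(2*ln(n)) ≈ sqrt(10.099712) ≈ 3.178004.
threshold ≈ 0.85*3.178004 = 2.7013034 ≈ 2.7013.

2.7013


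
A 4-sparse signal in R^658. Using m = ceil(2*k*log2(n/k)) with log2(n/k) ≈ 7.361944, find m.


log2(n/k) = log2(658/4) ≈ 7.361944.
2*k*log2(n/k) ≈ 2*4*7.361944 = 58.895552.
m = ceil(58.895552) = 59.

59


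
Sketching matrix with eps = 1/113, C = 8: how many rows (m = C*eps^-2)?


1/eps = 113.
(1/eps)^2 = 12769.
m = 8*12769 = 102152.

102152


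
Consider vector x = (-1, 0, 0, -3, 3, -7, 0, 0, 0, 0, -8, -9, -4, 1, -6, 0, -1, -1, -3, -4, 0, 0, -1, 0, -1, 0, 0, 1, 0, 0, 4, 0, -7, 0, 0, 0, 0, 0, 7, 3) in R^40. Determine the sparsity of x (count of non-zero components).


Non-zero positions: [0, 3, 4, 5, 10, 11, 12, 13, 14, 16, 17, 18, 19, 22, 24, 27, 30, 32, 38, 39].
Sparsity = 20.

20


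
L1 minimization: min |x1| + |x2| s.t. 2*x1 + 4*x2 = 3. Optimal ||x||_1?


Axis intercepts:
  x1 = 3/2, x2 = 0: L1 = 3/2
  x1 = 0, x2 = 3/4: L1 = 3/4
x* = (0, 3/4)
||x*||_1 = 3/4.

3/4


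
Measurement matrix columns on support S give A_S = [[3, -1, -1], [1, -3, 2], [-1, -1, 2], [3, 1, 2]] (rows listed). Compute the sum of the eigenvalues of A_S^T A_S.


Sum of eigenvalues of A_S^T A_S = trace(A_S^T A_S) = sum of squared column norms of A_S.
A_S^T A_S diagonal: [20, 12, 13].
trace = 20 + 12 + 13 = 45.

45


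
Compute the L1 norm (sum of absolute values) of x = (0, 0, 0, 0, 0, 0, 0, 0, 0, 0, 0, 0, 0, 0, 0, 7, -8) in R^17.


Non-zero entries: [(15, 7), (16, -8)]
Absolute values: [7, 8]
||x||_1 = sum = 15.

15


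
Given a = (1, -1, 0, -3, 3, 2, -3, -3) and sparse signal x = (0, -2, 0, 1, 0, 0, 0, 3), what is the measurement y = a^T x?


Non-zero terms: ['-1*-2', '-3*1', '-3*3']
Products: [2, -3, -9]
y = sum = -10.

-10


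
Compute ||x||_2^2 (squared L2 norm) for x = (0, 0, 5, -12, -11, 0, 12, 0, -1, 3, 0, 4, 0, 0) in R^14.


Non-zero entries: [(2, 5), (3, -12), (4, -11), (6, 12), (8, -1), (9, 3), (11, 4)]
Squares: [25, 144, 121, 144, 1, 9, 16]
||x||_2^2 = sum = 460.

460


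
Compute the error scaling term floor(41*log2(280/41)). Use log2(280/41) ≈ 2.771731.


log2(n/k) = log2(280/41) ≈ 2.771731.
k*log2(n/k) ≈ 41*2.771731 = 113.640971.
floor(113.640971) = 113.

113


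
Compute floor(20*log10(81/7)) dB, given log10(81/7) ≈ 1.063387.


||x||/||e|| = 81/7.
log10(81/7) ≈ 1.063387.
20*log10(||x||/||e||) ≈ 20*1.063387 = 21.26774.
floor(21.26774) = 21.

21


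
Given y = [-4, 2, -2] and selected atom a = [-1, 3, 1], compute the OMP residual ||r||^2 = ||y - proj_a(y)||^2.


a^T a = 11.
a^T y = 8.
coeff = 8/11 = 8/11.
||r||^2 = 200/11.

200/11


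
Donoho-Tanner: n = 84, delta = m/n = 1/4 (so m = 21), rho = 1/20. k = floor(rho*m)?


m = 1/4*84 = 21.
rho = 1/20.
rho*m = 1/20*21 = 1.05.
k = floor(1.05) = 1.

1


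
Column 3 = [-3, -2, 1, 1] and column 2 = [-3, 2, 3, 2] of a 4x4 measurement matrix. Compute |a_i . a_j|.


Inner product: -3*-3 + -2*2 + 1*3 + 1*2
Products: [9, -4, 3, 2]
Sum = 10.
|dot| = 10.

10


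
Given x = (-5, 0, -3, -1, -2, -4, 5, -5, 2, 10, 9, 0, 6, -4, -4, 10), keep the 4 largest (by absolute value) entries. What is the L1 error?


Sorted |x_i| descending: [10, 10, 9, 6, 5, 5, 5, 4, 4, 4, 3, 2, 2, 1, 0, 0]
Keep top 4: [10, 10, 9, 6]
Tail entries: [5, 5, 5, 4, 4, 4, 3, 2, 2, 1, 0, 0]
L1 error = sum of tail = 35.

35


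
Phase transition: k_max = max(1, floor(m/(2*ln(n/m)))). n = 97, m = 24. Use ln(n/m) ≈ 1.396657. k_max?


n/m = 97/24.
ln(n/m) ≈ 1.396657.
2*ln(n/m) ≈ 2.793314.
m/(2*ln(n/m)) ≈ 24/2.793314 ≈ 8.5919.
floor = 8.
k_max = max(1, 8) = 8.

8


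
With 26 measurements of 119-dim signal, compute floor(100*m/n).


100*m/n = 100*26/119 ≈ 21.8487.
floor = 21.

21


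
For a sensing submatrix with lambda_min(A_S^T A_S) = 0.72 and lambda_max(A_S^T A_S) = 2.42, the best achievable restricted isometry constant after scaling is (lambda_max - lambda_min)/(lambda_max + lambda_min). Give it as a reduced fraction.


lambda_max - lambda_min = 2.42 - 0.72 = 1.70.
lambda_max + lambda_min = 2.42 + 0.72 = 3.14.
delta = 1.70/3.14 = 170/314 = 85/157.

85/157


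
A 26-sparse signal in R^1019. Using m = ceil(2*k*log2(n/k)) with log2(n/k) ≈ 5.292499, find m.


log2(n/k) = log2(1019/26) ≈ 5.292499.
2*k*log2(n/k) ≈ 2*26*5.292499 = 275.209948.
m = ceil(275.209948) = 276.

276


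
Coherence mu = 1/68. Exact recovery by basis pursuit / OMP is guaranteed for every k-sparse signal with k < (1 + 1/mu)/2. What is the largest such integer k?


1/mu = 68.
1 + 1/mu = 69.
(1 + 1/mu)/2 = 34.5 is not an integer, so k_max = floor(34.5) = 34.

34


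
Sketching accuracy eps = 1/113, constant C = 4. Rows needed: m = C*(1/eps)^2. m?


1/eps = 113.
(1/eps)^2 = 12769.
m = 4*12769 = 51076.

51076


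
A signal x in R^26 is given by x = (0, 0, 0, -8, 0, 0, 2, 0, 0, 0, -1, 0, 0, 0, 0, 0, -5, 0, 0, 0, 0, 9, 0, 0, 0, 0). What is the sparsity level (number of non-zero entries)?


Non-zero positions: [3, 6, 10, 16, 21].
Sparsity = 5.

5


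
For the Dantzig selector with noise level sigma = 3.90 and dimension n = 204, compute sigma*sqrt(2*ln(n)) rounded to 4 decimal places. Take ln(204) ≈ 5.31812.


ln(204) ≈ 5.31812.
2*ln(n) ≈ 10.63624.
sqrt(2*ln(n)) ≈ sqrt(10.63624) ≈ 3.261325.
threshold ≈ 3.90*3.261325 = 12.7191675 ≈ 12.7192.

12.7192


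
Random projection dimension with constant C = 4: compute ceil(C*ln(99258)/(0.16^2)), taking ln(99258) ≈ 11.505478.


ln(99258) ≈ 11.505478.
eps^2 = 0.16^2 = 0.0256.
C*ln(N)/eps^2 ≈ 4*11.505478/0.0256 ≈ 1797.7309.
m = ceil(1797.7309) = 1798.

1798


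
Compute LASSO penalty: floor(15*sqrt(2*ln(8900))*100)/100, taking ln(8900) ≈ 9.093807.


ln(8900) ≈ 9.093807.
2*ln(n) ≈ 18.187614.
sqrt(2*ln(n)) ≈ sqrt(18.187614) ≈ 4.264694.
lambda ≈ 15*4.264694 = 63.97041.
floor(lambda*100)/100 = 63.97.

63.97


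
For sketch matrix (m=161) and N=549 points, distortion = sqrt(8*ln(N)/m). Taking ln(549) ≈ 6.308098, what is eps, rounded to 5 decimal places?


ln(549) ≈ 6.308098.
8*ln(N)/m ≈ 8*6.308098/161 ≈ 0.31344586.
eps = sqrt(0.31344586) ≈ 0.5598624 ≈ 0.55986.

0.55986


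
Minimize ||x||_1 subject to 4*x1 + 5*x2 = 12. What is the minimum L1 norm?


Axis intercepts:
  x1 = 3, x2 = 0: L1 = 3
  x1 = 0, x2 = 12/5: L1 = 12/5
x* = (0, 12/5)
||x*||_1 = 12/5.

12/5


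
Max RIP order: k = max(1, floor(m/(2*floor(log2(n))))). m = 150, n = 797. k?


floor(log2(797)) = 9.
2*9 = 18.
m/(2*floor(log2(n))) = 150/18 ≈ 8.3333.
floor = 8.
k = max(1, 8) = 8.

8


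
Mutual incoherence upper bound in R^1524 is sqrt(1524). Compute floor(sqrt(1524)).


39^2 = 1521 <= 1524 < 1600 = 40^2, so 39 <= sqrt(1524) < 40.
floor(sqrt(1524)) = 39.

39


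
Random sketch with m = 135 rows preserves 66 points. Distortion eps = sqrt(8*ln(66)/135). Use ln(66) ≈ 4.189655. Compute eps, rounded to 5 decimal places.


ln(66) ≈ 4.189655.
8*ln(N)/m ≈ 8*4.189655/135 ≈ 0.24827585.
eps = sqrt(0.24827585) ≈ 0.4982729 ≈ 0.49827.

0.49827


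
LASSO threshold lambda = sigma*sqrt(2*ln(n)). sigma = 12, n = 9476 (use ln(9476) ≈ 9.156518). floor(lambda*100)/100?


ln(9476) ≈ 9.156518.
2*ln(n) ≈ 18.313036.
sqrt(2*ln(n)) ≈ sqrt(18.313036) ≈ 4.279373.
lambda ≈ 12*4.279373 = 51.352476.
floor(lambda*100)/100 = 51.35.

51.35


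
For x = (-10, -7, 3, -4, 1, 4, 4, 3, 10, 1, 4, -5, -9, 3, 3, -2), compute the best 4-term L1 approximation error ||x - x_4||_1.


Sorted |x_i| descending: [10, 10, 9, 7, 5, 4, 4, 4, 4, 3, 3, 3, 3, 2, 1, 1]
Keep top 4: [10, 10, 9, 7]
Tail entries: [5, 4, 4, 4, 4, 3, 3, 3, 3, 2, 1, 1]
L1 error = sum of tail = 37.

37


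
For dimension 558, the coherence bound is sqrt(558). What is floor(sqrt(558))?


23^2 = 529 <= 558 < 576 = 24^2, so 23 <= sqrt(558) < 24.
floor(sqrt(558)) = 23.

23


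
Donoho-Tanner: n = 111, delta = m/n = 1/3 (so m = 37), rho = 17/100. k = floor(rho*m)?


m = 1/3*111 = 37.
rho = 17/100.
rho*m = 17/100*37 = 6.29.
k = floor(6.29) = 6.

6


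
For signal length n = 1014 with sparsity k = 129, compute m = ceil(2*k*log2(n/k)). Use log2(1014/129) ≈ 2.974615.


log2(n/k) = log2(1014/129) ≈ 2.974615.
2*k*log2(n/k) ≈ 2*129*2.974615 = 767.45067.
m = ceil(767.45067) = 768.

768


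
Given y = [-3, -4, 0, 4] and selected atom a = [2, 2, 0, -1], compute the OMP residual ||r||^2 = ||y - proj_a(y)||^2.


a^T a = 9.
a^T y = -18.
coeff = -18/9 = -2.
||r||^2 = 5.

5


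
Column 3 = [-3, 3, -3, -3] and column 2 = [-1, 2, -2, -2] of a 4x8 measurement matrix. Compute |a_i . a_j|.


Inner product: -3*-1 + 3*2 + -3*-2 + -3*-2
Products: [3, 6, 6, 6]
Sum = 21.
|dot| = 21.

21


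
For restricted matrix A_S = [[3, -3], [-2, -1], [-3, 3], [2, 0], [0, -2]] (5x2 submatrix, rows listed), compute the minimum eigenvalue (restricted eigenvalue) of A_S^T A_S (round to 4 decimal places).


A_S^T A_S = [[26, -16], [-16, 23]].
trace = 49.
det = 342.
disc = trace^2 - 4*det = 2401 - 4*342 = 1033.
sqrt(1033) ≈ 32.140317.
lam_min = (49 - sqrt(1033))/2 ≈ (49 - 32.140317)/2 = 8.4298415 ≈ 8.4298.

8.4298


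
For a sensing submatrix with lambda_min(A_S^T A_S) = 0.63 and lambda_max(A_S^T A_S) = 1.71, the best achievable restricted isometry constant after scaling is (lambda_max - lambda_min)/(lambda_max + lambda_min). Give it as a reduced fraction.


lambda_max - lambda_min = 1.71 - 0.63 = 1.08.
lambda_max + lambda_min = 1.71 + 0.63 = 2.34.
delta = 1.08/2.34 = 108/234 = 6/13.

6/13


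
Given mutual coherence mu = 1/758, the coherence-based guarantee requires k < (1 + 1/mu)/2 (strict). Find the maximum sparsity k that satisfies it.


1/mu = 758.
1 + 1/mu = 759.
(1 + 1/mu)/2 = 379.5 is not an integer, so k_max = floor(379.5) = 379.

379


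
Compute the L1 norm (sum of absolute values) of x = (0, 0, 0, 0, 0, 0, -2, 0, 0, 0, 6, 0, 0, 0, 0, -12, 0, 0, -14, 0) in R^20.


Non-zero entries: [(6, -2), (10, 6), (15, -12), (18, -14)]
Absolute values: [2, 6, 12, 14]
||x||_1 = sum = 34.

34


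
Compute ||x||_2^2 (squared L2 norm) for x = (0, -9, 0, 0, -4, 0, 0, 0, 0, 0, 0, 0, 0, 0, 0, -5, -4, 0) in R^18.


Non-zero entries: [(1, -9), (4, -4), (15, -5), (16, -4)]
Squares: [81, 16, 25, 16]
||x||_2^2 = sum = 138.

138


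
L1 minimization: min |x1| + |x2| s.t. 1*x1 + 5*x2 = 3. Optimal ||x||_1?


Axis intercepts:
  x1 = 3, x2 = 0: L1 = 3
  x1 = 0, x2 = 3/5: L1 = 3/5
x* = (0, 3/5)
||x*||_1 = 3/5.

3/5


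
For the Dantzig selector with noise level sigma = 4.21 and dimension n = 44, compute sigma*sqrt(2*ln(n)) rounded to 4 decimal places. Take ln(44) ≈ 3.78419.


ln(44) ≈ 3.78419.
2*ln(n) ≈ 7.56838.
sqrt(2*ln(n)) ≈ sqrt(7.56838) ≈ 2.751069.
threshold ≈ 4.21*2.751069 = 11.58200049 ≈ 11.5820.

11.5820


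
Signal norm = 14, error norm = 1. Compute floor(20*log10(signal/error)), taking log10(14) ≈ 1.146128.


||x||/||e|| = 14/1 = 14.
log10(14) ≈ 1.146128.
20*log10(||x||/||e||) ≈ 20*1.146128 = 22.92256.
floor(22.92256) = 22.

22


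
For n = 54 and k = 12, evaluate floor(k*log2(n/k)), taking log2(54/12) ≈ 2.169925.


log2(n/k) = log2(54/12) ≈ 2.169925.
k*log2(n/k) ≈ 12*2.169925 = 26.0391.
floor(26.0391) = 26.

26


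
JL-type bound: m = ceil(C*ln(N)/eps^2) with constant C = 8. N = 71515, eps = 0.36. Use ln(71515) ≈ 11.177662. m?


ln(71515) ≈ 11.177662.
eps^2 = 0.36^2 = 0.1296.
C*ln(N)/eps^2 ≈ 8*11.177662/0.1296 ≈ 689.9791.
m = ceil(689.9791) = 690.

690


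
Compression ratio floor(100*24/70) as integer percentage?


100*m/n = 100*24/70 ≈ 34.2857.
floor = 34.

34


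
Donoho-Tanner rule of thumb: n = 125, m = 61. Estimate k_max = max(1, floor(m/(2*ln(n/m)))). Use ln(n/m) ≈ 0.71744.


n/m = 125/61.
ln(n/m) ≈ 0.71744.
2*ln(n/m) ≈ 1.43488.
m/(2*ln(n/m)) ≈ 61/1.43488 ≈ 42.5123.
floor = 42.
k_max = max(1, 42) = 42.

42


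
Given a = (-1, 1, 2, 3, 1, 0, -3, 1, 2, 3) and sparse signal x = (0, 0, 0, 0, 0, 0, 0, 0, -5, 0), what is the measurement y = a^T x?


Non-zero terms: ['2*-5']
Products: [-10]
y = sum = -10.

-10


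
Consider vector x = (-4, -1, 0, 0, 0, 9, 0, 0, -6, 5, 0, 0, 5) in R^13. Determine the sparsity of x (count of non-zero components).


Non-zero positions: [0, 1, 5, 8, 9, 12].
Sparsity = 6.

6


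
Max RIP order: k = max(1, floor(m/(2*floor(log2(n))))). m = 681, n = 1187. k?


floor(log2(1187)) = 10.
2*10 = 20.
m/(2*floor(log2(n))) = 681/20 ≈ 34.05.
floor = 34.
k = max(1, 34) = 34.

34


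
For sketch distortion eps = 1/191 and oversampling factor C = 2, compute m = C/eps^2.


1/eps = 191.
(1/eps)^2 = 36481.
m = 2*36481 = 72962.

72962


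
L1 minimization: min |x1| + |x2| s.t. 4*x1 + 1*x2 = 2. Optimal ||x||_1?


Axis intercepts:
  x1 = 1/2, x2 = 0: L1 = 1/2
  x1 = 0, x2 = 2: L1 = 2
x* = (1/2, 0)
||x*||_1 = 1/2.

1/2


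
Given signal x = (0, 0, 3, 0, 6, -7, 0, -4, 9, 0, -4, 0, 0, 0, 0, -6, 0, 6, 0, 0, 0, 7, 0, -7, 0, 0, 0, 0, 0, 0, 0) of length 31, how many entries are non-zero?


Non-zero positions: [2, 4, 5, 7, 8, 10, 15, 17, 21, 23].
Sparsity = 10.

10


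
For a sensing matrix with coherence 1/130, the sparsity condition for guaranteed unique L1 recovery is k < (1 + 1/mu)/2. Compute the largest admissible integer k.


1/mu = 130.
1 + 1/mu = 131.
(1 + 1/mu)/2 = 65.5 is not an integer, so k_max = floor(65.5) = 65.

65


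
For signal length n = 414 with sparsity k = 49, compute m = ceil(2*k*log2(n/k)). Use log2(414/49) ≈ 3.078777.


log2(n/k) = log2(414/49) ≈ 3.078777.
2*k*log2(n/k) ≈ 2*49*3.078777 = 301.720146.
m = ceil(301.720146) = 302.

302


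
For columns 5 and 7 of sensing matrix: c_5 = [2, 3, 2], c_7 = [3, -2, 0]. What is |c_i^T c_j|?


Inner product: 2*3 + 3*-2 + 2*0
Products: [6, -6, 0]
Sum = 0.
|dot| = 0.

0


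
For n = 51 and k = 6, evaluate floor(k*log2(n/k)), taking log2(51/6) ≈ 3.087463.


log2(n/k) = log2(51/6) ≈ 3.087463.
k*log2(n/k) ≈ 6*3.087463 = 18.524778.
floor(18.524778) = 18.

18


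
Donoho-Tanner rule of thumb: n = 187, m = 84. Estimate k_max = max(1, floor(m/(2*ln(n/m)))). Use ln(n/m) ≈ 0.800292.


n/m = 187/84.
ln(n/m) ≈ 0.800292.
2*ln(n/m) ≈ 1.600584.
m/(2*ln(n/m)) ≈ 84/1.600584 ≈ 52.4808.
floor = 52.
k_max = max(1, 52) = 52.

52


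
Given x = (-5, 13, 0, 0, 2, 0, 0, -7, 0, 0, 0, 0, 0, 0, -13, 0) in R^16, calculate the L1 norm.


Non-zero entries: [(0, -5), (1, 13), (4, 2), (7, -7), (14, -13)]
Absolute values: [5, 13, 2, 7, 13]
||x||_1 = sum = 40.

40


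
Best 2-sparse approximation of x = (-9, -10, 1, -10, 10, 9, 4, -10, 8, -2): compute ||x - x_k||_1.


Sorted |x_i| descending: [10, 10, 10, 10, 9, 9, 8, 4, 2, 1]
Keep top 2: [10, 10]
Tail entries: [10, 10, 9, 9, 8, 4, 2, 1]
L1 error = sum of tail = 53.

53


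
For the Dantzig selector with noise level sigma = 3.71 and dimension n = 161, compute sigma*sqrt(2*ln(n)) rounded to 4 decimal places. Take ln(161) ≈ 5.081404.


ln(161) ≈ 5.081404.
2*ln(n) ≈ 10.162808.
sqrt(2*ln(n)) ≈ sqrt(10.162808) ≈ 3.187916.
threshold ≈ 3.71*3.187916 = 11.82716836 ≈ 11.8272.

11.8272


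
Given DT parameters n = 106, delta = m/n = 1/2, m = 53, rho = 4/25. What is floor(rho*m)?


m = 1/2*106 = 53.
rho = 4/25.
rho*m = 4/25*53 = 8.48.
k = floor(8.48) = 8.

8


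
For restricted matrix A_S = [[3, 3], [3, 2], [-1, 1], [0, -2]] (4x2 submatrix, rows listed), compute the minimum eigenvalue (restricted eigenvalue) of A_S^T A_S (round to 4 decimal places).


A_S^T A_S = [[19, 14], [14, 18]].
trace = 37.
det = 146.
disc = trace^2 - 4*det = 1369 - 4*146 = 785.
sqrt(785) ≈ 28.017851.
lam_min = (37 - sqrt(785))/2 ≈ (37 - 28.017851)/2 = 4.4910745 ≈ 4.4911.

4.4911


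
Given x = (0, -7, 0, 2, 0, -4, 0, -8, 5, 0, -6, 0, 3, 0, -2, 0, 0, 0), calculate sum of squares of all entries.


Non-zero entries: [(1, -7), (3, 2), (5, -4), (7, -8), (8, 5), (10, -6), (12, 3), (14, -2)]
Squares: [49, 4, 16, 64, 25, 36, 9, 4]
||x||_2^2 = sum = 207.

207


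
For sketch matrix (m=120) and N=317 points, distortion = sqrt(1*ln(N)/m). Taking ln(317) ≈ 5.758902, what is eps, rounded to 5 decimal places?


ln(317) ≈ 5.758902.
1*ln(N)/m ≈ 1*5.758902/120 ≈ 0.04799085.
eps = sqrt(0.04799085) ≈ 0.2190681 ≈ 0.21907.

0.21907


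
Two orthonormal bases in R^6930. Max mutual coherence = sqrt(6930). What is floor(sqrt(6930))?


83^2 = 6889 <= 6930 < 7056 = 84^2, so 83 <= sqrt(6930) < 84.
floor(sqrt(6930)) = 83.

83


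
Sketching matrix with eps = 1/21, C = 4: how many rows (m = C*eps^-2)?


1/eps = 21.
(1/eps)^2 = 441.
m = 4*441 = 1764.

1764


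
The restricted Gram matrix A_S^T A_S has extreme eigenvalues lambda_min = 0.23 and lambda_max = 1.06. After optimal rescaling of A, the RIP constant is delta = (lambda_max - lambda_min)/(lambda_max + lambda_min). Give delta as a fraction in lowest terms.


lambda_max - lambda_min = 1.06 - 0.23 = 0.83.
lambda_max + lambda_min = 1.06 + 0.23 = 1.29.
delta = 0.83/1.29 = 83/129.

83/129


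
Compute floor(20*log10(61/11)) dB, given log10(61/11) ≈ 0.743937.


||x||/||e|| = 61/11.
log10(61/11) ≈ 0.743937.
20*log10(||x||/||e||) ≈ 20*0.743937 = 14.87874.
floor(14.87874) = 14.

14


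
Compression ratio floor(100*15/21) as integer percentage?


100*m/n = 100*15/21 ≈ 71.4286.
floor = 71.

71


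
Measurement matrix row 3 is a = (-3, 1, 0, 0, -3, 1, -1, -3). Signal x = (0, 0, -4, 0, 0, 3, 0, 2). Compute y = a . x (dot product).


Non-zero terms: ['0*-4', '1*3', '-3*2']
Products: [0, 3, -6]
y = sum = -3.

-3


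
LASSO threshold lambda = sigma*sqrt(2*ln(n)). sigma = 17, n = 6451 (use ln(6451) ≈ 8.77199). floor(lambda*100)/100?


ln(6451) ≈ 8.77199.
2*ln(n) ≈ 17.54398.
sqrt(2*ln(n)) ≈ sqrt(17.54398) ≈ 4.188553.
lambda ≈ 17*4.188553 = 71.205401.
floor(lambda*100)/100 = 71.20.

71.20


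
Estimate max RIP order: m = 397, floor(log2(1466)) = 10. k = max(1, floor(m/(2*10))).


floor(log2(1466)) = 10.
2*10 = 20.
m/(2*floor(log2(n))) = 397/20 ≈ 19.85.
floor = 19.
k = max(1, 19) = 19.

19


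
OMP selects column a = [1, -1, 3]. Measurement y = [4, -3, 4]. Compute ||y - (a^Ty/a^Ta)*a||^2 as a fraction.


a^T a = 11.
a^T y = 19.
coeff = 19/11 = 19/11.
||r||^2 = 90/11.

90/11


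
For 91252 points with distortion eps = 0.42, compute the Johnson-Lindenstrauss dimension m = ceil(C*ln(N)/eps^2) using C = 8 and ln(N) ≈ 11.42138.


ln(91252) ≈ 11.42138.
eps^2 = 0.42^2 = 0.1764.
C*ln(N)/eps^2 ≈ 8*11.42138/0.1764 ≈ 517.9764.
m = ceil(517.9764) = 518.

518


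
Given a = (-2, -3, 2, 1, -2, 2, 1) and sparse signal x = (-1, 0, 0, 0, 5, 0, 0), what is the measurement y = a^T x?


Non-zero terms: ['-2*-1', '-2*5']
Products: [2, -10]
y = sum = -8.

-8


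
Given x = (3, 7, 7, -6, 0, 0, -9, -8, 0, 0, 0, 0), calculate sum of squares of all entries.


Non-zero entries: [(0, 3), (1, 7), (2, 7), (3, -6), (6, -9), (7, -8)]
Squares: [9, 49, 49, 36, 81, 64]
||x||_2^2 = sum = 288.

288


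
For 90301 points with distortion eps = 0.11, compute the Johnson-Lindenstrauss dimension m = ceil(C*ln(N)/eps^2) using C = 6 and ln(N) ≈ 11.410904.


ln(90301) ≈ 11.410904.
eps^2 = 0.11^2 = 0.0121.
C*ln(N)/eps^2 ≈ 6*11.410904/0.0121 ≈ 5658.2995.
m = ceil(5658.2995) = 5659.

5659


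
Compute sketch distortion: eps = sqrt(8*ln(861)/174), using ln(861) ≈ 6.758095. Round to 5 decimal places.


ln(861) ≈ 6.758095.
8*ln(N)/m ≈ 8*6.758095/174 ≈ 0.31071701.
eps = sqrt(0.31071701) ≈ 0.55742 ≈ 0.55742.

0.55742


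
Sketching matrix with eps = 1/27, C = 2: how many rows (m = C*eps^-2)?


1/eps = 27.
(1/eps)^2 = 729.
m = 2*729 = 1458.

1458


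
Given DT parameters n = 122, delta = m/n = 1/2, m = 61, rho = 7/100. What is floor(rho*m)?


m = 1/2*122 = 61.
rho = 7/100.
rho*m = 7/100*61 = 4.27.
k = floor(4.27) = 4.

4


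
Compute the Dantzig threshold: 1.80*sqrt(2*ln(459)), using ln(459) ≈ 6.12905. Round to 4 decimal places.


ln(459) ≈ 6.12905.
2*ln(n) ≈ 12.2581.
sqrt(2*ln(n)) ≈ sqrt(12.2581) ≈ 3.501157.
threshold ≈ 1.80*3.501157 = 6.3020826 ≈ 6.3021.

6.3021


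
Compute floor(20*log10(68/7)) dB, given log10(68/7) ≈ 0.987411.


||x||/||e|| = 68/7.
log10(68/7) ≈ 0.987411.
20*log10(||x||/||e||) ≈ 20*0.987411 = 19.74822.
floor(19.74822) = 19.

19


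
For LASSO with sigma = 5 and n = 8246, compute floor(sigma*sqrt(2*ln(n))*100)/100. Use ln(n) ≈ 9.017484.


ln(8246) ≈ 9.017484.
2*ln(n) ≈ 18.034968.
sqrt(2*ln(n)) ≈ sqrt(18.034968) ≈ 4.24676.
lambda ≈ 5*4.24676 = 21.2338.
floor(lambda*100)/100 = 21.23.

21.23


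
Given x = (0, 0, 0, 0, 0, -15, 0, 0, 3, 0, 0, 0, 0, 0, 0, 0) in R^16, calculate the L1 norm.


Non-zero entries: [(5, -15), (8, 3)]
Absolute values: [15, 3]
||x||_1 = sum = 18.

18


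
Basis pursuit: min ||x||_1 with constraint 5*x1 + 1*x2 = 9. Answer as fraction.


Axis intercepts:
  x1 = 9/5, x2 = 0: L1 = 9/5
  x1 = 0, x2 = 9: L1 = 9
x* = (9/5, 0)
||x*||_1 = 9/5.

9/5


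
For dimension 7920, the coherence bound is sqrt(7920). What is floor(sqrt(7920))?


88^2 = 7744 <= 7920 < 7921 = 89^2, so 88 <= sqrt(7920) < 89.
floor(sqrt(7920)) = 88.

88


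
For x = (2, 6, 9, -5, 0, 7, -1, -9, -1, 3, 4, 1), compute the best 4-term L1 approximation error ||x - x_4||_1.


Sorted |x_i| descending: [9, 9, 7, 6, 5, 4, 3, 2, 1, 1, 1, 0]
Keep top 4: [9, 9, 7, 6]
Tail entries: [5, 4, 3, 2, 1, 1, 1, 0]
L1 error = sum of tail = 17.

17


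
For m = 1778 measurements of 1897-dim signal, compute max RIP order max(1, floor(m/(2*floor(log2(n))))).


floor(log2(1897)) = 10.
2*10 = 20.
m/(2*floor(log2(n))) = 1778/20 ≈ 88.9.
floor = 88.
k = max(1, 88) = 88.

88
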